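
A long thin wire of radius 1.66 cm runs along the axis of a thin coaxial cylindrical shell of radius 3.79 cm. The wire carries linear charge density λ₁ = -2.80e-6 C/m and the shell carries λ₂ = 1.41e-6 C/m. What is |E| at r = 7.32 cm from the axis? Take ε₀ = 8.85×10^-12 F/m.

|E| = 3.41×10^5 N/C

Choose a coaxial cylinder of radius r = 7.32 cm (arbitrary length L) as the Gaussian surface (r > 3.79 cm, enclosing both).
λ_enc = λ₁ + λ₂ = (-2.80×10^-6) + (1.41×10^-6) = -1.39e-6 C/m.
Since E is radial and uniform over the curved surface, Φ = E·2πrL = Q_enc/ε₀ = λ_enc L/ε₀.
E = |λ_enc|/(2πε₀r) = (1.39e-6)/(2π·8.85×10^-12·0.0732) = 3.41e5 N/C.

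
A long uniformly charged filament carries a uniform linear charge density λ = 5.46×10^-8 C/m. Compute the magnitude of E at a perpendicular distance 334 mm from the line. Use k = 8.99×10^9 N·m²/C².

|E| = 2.94×10^3 V/m

Take a coaxial cylindrical Gaussian surface of radius r = 334 mm and length L.
Q_enc = λL, so λ_enc = 5.46×10^-8 C/m.
Applying ∮E·dA = Q_enc/ε₀ with the end caps contributing no flux:
E = 2k|λ_enc|/r = 2(8.99×10^9)(5.46e-8)/(0.334) = 2.94e3 N/C.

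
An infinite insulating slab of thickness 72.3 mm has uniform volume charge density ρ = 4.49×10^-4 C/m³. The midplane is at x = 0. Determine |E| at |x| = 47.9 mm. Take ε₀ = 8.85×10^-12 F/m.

The point |x| = 47.9 mm lies outside the slab (half-thickness 0.03615 m). A symmetric pillbox spanning the full slab encloses Q_enc = ρ·d·A.
Flux = 2EA ⇒ E = |ρ|d/(2ε₀), independent of distance outside.
E = (4.49×10^-4)(0.0723)/(2·8.85×10^-12) = 1.83e6 N/C.

E ≈ 1.83e6 N/C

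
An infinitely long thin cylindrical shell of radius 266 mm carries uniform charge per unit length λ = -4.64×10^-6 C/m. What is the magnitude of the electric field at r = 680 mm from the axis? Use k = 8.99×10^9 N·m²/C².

Choose a coaxial cylinder of radius r = 680 mm (arbitrary length L) as the Gaussian surface (r > 266 mm).
The full line charge is enclosed: λ_enc = -4.64×10^-6 C/m.
Gauss's law: E·2πrL = λ_enc L/ε₀.
E = 2k|λ_enc|/r = 2(8.99×10^9)(4.64e-6)/(0.68) = 1.23×10^5 N/C.

|E| = 1.23×10^5 V/m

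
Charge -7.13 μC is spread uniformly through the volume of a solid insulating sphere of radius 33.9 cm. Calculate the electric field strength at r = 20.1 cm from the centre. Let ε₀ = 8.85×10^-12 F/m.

Symmetry ⇒ E = E(r) r̂. Gaussian sphere of radius r = 20.1 cm (r < R).
For a uniform sphere the enclosed fraction is (r/R)³, so Q_enc = (-7.13 μC)(0.201/0.339)³ = -1.486×10^-6 C.
Since E is radial and uniform over the Gaussian sphere, Φ = E·4πr² = Q_enc/ε₀.
E = |Q_enc|/(4πε₀r²) = (1.486×10^-6)/(4π·8.85×10^-12·(0.201)²) = 3.31e5 N/C.

E = 3.31×10^5 N/C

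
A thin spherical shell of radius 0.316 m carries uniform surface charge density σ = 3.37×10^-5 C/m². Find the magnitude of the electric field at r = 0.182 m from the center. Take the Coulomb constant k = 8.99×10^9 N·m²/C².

By spherical symmetry E is radial; choose a Gaussian sphere of radius r = 0.182 m (inside the shell, r < 0.316 m).
No charge lies within this surface, so Q_enc = 0 and Gauss's law gives E·4πr² = 0 ⇒ E = 0.

E = 0 (no enclosed charge)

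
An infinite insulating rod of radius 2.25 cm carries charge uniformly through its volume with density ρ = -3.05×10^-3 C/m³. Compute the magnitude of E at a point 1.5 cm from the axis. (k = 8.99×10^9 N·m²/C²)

E = 2.58×10^6 V/m

Coaxial Gaussian cylinder, radius r = 1.5 cm, length L (r < R).
Enclosed charge per unit length: λ_enc = ρ·πr² = (-3.05×10^-3)π(0.015)² = -2.156e-6 C/m.
Since E is radial and uniform over the curved surface, Φ = E·2πrL = Q_enc/ε₀ = λ_enc L/ε₀.
E = 2k|λ_enc|/r = 2(8.99×10^9)(2.156e-6)/(0.015) = 2.58e6 N/C.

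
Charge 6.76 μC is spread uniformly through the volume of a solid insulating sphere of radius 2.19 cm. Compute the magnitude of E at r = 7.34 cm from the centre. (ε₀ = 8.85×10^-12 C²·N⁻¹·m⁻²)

Use a concentric Gaussian sphere at r = 7.34 cm (r > R, so the entire charge is enclosed).
Q_enc = 6.76 μC = 6.76×10^-6 C.
By Gauss's law, ∮E·dA = E·4πr² = Q_enc/ε₀.
E = |Q_enc|/(4πε₀r²) = (6.76×10^-6)/(4π·8.85×10^-12·(0.0734)²) = 1.13×10^7 N/C.

E = 1.13×10^7 N/C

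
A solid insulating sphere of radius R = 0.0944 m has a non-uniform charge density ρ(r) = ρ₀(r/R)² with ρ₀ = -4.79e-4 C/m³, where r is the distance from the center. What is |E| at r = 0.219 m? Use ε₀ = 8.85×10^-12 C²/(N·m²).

1.90×10^5 V/m

Symmetry ⇒ E = E(r) r̂. Gaussian sphere of radius r = 0.219 m (r > R, all charge enclosed).
Q_enc = 4π ∫₀^R ρ₀(r'/R)^2 r'² dr' = 4πρ₀R³/5 = -1.013×10^-6 C.
Since E is radial and uniform over the Gaussian sphere, Φ = E·4πr² = Q_enc/ε₀.
E = |Q_enc|/(4πε₀r²) = (1.013e-6)/(4π·8.85×10^-12·(0.219)²) = 1.90e5 N/C.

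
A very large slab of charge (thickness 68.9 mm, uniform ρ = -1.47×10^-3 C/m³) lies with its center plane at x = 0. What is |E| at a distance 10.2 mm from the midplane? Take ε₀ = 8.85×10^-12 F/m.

By symmetry E is perpendicular to the slab. A Gaussian pillbox from −10.2 mm to +10.2 mm (face area A) lies entirely within the slab.
Q_enc = ρ·(2x)·A and flux = 2EA, so 2EA = 2ρxA/ε₀ ⇒ E = |ρ|x/ε₀.
E = (1.47e-3)(0.0102)/(8.85×10^-12) = 1.69×10^6 N/C.

|E| ≈ 1.69×10^6 N/C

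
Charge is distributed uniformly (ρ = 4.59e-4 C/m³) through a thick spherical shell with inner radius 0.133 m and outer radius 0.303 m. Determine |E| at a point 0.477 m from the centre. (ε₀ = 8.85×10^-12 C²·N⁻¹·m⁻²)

|E| ≈ 1.93e6 V/m

Symmetry ⇒ E = E(r) r̂. Gaussian sphere of radius r = 0.477 m (r > 0.303 m, enclosing the whole shell).
Q_enc = ρ·(4π/3)(b³ − a³) = (4.59×10^-4)·(4π/3)·((0.303)³ − (0.133)³) = 4.896e-5 C.
Since E is radial and uniform over the Gaussian sphere, Φ = E·4πr² = Q_enc/ε₀.
E = |Q_enc|/(4πε₀r²) = (4.896×10^-5)/(4π·8.85×10^-12·(0.477)²) = 1.93×10^6 N/C.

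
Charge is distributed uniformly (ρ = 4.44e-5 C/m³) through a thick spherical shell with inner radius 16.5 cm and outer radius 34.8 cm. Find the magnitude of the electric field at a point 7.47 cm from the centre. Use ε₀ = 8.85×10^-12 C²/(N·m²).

E = 0

Take a concentric spherical Gaussian surface of radius r = 7.47 cm (r < 16.5 cm, inside the empty cavity).
Q_enc = 0 (all charge lies at larger r); Gauss's law gives E = 0.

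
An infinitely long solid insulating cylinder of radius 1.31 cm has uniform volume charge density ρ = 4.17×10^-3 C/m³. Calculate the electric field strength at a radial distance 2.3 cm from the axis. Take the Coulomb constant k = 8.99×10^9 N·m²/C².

E ≈ 1.76×10^6 N/C

Take a coaxial cylindrical Gaussian surface of radius r = 2.3 cm and length L (r > 1.31 cm, full cross-section enclosed).
λ_enc = ρ·πR² = (4.17×10^-3)π(0.0131)² = 2.248e-6 C/m.
Since E is radial and uniform over the curved surface, Φ = E·2πrL = Q_enc/ε₀ = λ_enc L/ε₀.
E = 2k|λ_enc|/r = 2(8.99×10^9)(2.248e-6)/(0.023) = 1.76×10^6 N/C.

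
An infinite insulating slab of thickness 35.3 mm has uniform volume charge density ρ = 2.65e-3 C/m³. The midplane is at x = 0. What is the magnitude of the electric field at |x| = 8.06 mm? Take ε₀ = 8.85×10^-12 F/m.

2.41e6 N/C

By symmetry E is perpendicular to the slab. A Gaussian pillbox from −8.06 mm to +8.06 mm (face area A) lies entirely within the slab.
Q_enc = ρ·(2x)·A and flux = 2EA, so 2EA = 2ρxA/ε₀ ⇒ E = |ρ|x/ε₀.
E = (2.65×10^-3)(0.00806)/(8.85×10^-12) = 2.41×10^6 N/C.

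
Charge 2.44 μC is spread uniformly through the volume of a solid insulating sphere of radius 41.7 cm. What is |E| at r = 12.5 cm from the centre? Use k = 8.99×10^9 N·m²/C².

Take a concentric spherical Gaussian surface of radius r = 12.5 cm (r < R).
Only the charge within r is enclosed: Q_enc = Q·(r/R)³ = (2.44 μC)·(12.5 cm/41.7 cm)³ = 6.572e-8 C.
Since E is radial and uniform over the Gaussian sphere, Φ = E·4πr² = Q_enc/ε₀.
E = k|Q_enc|/r² = (8.99×10^9)(6.572e-8)/(0.125)² = 3.78×10^4 N/C.

E = 3.78×10^4 N/C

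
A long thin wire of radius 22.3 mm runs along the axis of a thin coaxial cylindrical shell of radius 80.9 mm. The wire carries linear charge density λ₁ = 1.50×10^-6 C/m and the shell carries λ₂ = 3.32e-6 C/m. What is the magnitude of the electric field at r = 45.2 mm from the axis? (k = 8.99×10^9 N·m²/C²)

By cylindrical symmetry E is radial; use a coaxial Gaussian cylinder of radius 45.2 mm and length L (between the conductors, 22.3 mm < r < 80.9 mm).
Only the inner wire is enclosed; the outer shell contributes nothing inside itself. λ_enc = λ₁ = 1.50e-6 C/m.
By Gauss's law (flux through the curved wall only), E·2πrL = λ_enc L/ε₀.
E = 2k|λ_enc|/r = 2(8.99×10^9)(1.50×10^-6)/(0.0452) = 5.97×10^5 N/C.

|E| ≈ 5.97×10^5 N/C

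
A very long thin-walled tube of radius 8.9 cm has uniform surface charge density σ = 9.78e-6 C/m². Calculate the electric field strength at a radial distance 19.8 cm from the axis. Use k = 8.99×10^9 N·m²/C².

Coaxial Gaussian cylinder, radius r = 19.8 cm, length L (r > 8.9 cm).
The whole shell is enclosed: λ_enc = σ·2πR = (9.78×10^-6)·2π·(0.089) = 5.469×10^-6 C/m.
Gauss's law: E·2πrL = λ_enc L/ε₀.
E = 2k|λ_enc|/r = 2(8.99×10^9)(5.469×10^-6)/(0.198) = 4.97×10^5 N/C.

E = 4.97×10^5 N/C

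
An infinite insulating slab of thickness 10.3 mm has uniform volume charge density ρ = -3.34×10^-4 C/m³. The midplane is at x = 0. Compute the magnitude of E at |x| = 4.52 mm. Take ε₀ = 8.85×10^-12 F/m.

By symmetry E is perpendicular to the slab. A Gaussian pillbox from −4.52 mm to +4.52 mm (face area A) lies entirely within the slab.
Q_enc = ρ·(2x)·A and flux = 2EA, so 2EA = 2ρxA/ε₀ ⇒ E = |ρ|x/ε₀.
E = (3.34e-4)(0.00452)/(8.85×10^-12) = 1.71e5 N/C.

E = 1.71×10^5 N/C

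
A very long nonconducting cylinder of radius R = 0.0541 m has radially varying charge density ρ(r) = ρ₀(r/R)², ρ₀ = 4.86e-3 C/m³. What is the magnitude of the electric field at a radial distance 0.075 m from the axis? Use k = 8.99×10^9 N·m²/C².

|E| ≈ 5.36×10^6 N/C

Coaxial Gaussian cylinder, radius r = 0.075 m, length L (r > R, full charge per length enclosed).
λ_enc = 2π ∫₀^R ρ₀(r'/R)^2 r' dr' = 2πρ₀R²/4 = 2.234×10^-5 C/m.
Since E is radial and uniform over the curved surface, Φ = E·2πrL = Q_enc/ε₀ = λ_enc L/ε₀.
E = 2k|λ_enc|/r = 2(8.99×10^9)(2.234×10^-5)/(0.075) = 5.36×10^6 N/C.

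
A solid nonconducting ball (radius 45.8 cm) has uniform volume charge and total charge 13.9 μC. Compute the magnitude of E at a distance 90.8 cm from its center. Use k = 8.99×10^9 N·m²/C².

|E| ≈ 1.52×10^5 N/C

Take a concentric spherical Gaussian surface of radius r = 90.8 cm (r > R, so the entire charge is enclosed).
Q_enc = 13.9 μC = 1.39×10^-5 C.
Since E is radial and uniform over the Gaussian sphere, Φ = E·4πr² = Q_enc/ε₀.
E = k|Q_enc|/r² = (8.99×10^9)(1.39×10^-5)/(0.908)² = 1.52e5 N/C.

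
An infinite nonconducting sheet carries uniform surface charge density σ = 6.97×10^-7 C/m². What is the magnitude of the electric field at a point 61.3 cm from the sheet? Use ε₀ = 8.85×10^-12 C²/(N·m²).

|E| = 3.94e4 N/C

The symmetry is planar: E is normal to the sheet and the same magnitude on both sides. Take a pillbox straddling the sheet with end-cap area A.
Only the two end caps contribute flux: Φ = 2EA. With Q_enc = σA, Gauss's law gives E = |σ|/(2ε₀).
E = |σ|/(2ε₀) = (6.97×10^-7)/(2·8.85×10^-12) = 3.94e4 N/C.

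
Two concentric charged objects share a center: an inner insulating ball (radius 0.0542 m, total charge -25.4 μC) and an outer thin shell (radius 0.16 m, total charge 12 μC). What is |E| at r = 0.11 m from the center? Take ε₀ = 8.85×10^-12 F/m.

|E| = 1.89×10^7 N/C

Use a concentric Gaussian sphere at r = 0.11 m (between the bodies, 0.0542 m < r < 0.16 m).
The shell at 0.16 m lies outside the Gaussian surface, so Q_enc = -25.4 μC = -2.54e-5 C.
By Gauss's law, ∮E·dA = E·4πr² = Q_enc/ε₀.
E = |Q_enc|/(4πε₀r²) = (2.54×10^-5)/(4π·8.85×10^-12·(0.11)²) = 1.89e7 N/C.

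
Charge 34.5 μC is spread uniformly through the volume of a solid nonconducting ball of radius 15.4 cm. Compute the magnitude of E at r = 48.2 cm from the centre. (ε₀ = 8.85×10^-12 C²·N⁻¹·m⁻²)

Use a concentric Gaussian sphere at r = 48.2 cm (r > R, so the entire charge is enclosed).
Q_enc = 34.5 μC = 3.45×10^-5 C.
Since E is radial and uniform over the Gaussian sphere, Φ = E·4πr² = Q_enc/ε₀.
E = |Q_enc|/(4πε₀r²) = (3.45e-5)/(4π·8.85×10^-12·(0.482)²) = 1.34e6 N/C.

|E| = 1.34×10^6 N/C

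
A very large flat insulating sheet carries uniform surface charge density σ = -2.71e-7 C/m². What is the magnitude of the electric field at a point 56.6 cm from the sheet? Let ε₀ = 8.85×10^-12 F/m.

E ≈ 1.53e4 N/C

By planar symmetry E is perpendicular to the sheet and uniform; use a Gaussian pillbox with flat faces of area A on each side of the sheet.
Only the two end caps contribute flux: Φ = 2EA. With Q_enc = σA, Gauss's law gives E = |σ|/(2ε₀).
E = |σ|/(2ε₀) = (2.71×10^-7)/(2·8.85×10^-12) = 1.53×10^4 N/C.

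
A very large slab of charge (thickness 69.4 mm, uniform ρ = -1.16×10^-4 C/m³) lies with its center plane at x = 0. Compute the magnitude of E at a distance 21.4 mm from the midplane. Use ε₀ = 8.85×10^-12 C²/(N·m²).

By symmetry E is perpendicular to the slab. A Gaussian pillbox from −21.4 mm to +21.4 mm (face area A) lies entirely within the slab.
Q_enc = ρ·(2x)·A and flux = 2EA, so 2EA = 2ρxA/ε₀ ⇒ E = |ρ|x/ε₀.
E = (1.16×10^-4)(0.0214)/(8.85×10^-12) = 2.80×10^5 N/C.

|E| = 2.80e5 N/C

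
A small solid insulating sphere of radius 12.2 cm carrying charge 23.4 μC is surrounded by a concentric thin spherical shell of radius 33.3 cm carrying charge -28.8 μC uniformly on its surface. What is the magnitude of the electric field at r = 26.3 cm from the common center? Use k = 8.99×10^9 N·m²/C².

Use a concentric Gaussian sphere at r = 26.3 cm (between the bodies, 12.2 cm < r < 33.3 cm).
Only the inner charge is enclosed; the outer shell contributes nothing inside itself. Q_enc = 23.4 μC = 2.34×10^-5 C.
By Gauss's law, ∮E·dA = E·4πr² = Q_enc/ε₀.
E = k|Q_enc|/r² = (8.99×10^9)(2.34×10^-5)/(0.263)² = 3.04e6 N/C.

E = 3.04×10^6 V/m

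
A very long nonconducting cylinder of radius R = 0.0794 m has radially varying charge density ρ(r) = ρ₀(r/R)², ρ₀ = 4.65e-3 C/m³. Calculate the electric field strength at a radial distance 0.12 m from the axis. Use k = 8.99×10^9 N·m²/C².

E = 6.90e6 N/C

Coaxial Gaussian cylinder, radius r = 0.12 m, length L (r > R, full charge per length enclosed).
λ_enc = 2π ∫₀^R ρ₀(r'/R)^2 r' dr' = 2πρ₀R²/4 = 4.605e-5 C/m.
Gauss's law: E·2πrL = λ_enc L/ε₀.
E = 2k|λ_enc|/r = 2(8.99×10^9)(4.605×10^-5)/(0.12) = 6.90×10^6 N/C.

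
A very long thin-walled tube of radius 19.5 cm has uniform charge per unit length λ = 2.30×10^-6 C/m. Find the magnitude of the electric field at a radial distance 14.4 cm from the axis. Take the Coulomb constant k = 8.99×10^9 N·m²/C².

By cylindrical symmetry E is radial; use a coaxial Gaussian cylinder of radius 14.4 cm and length L (r < 19.5 cm, inside the shell).
No charge is enclosed, so Gauss's law gives E·2πrL = 0 ⇒ E = 0.

|E| = 0 N/C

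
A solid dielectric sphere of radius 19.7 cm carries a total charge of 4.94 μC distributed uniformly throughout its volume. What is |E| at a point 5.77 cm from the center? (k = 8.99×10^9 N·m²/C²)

|E| ≈ 3.35×10^5 N/C

Take a concentric spherical Gaussian surface of radius r = 5.77 cm (r < R).
For a uniform sphere the enclosed fraction is (r/R)³, so Q_enc = (4.94 μC)(0.0577/0.197)³ = 1.241e-7 C.
By Gauss's law, ∮E·dA = E·4πr² = Q_enc/ε₀.
E = k|Q_enc|/r² = (8.99×10^9)(1.241e-7)/(0.0577)² = 3.35×10^5 N/C.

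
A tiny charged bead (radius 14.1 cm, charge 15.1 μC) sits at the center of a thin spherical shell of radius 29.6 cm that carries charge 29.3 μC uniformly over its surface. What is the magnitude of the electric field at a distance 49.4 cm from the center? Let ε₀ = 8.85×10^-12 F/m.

E ≈ 1.64×10^6 N/C

Use a concentric Gaussian sphere at r = 49.4 cm (r > 29.6 cm, enclosing both).
Q_enc = (15.1 μC) + (29.3 μC) = 4.44×10^-5 C.
By Gauss's law, ∮E·dA = E·4πr² = Q_enc/ε₀.
E = |Q_enc|/(4πε₀r²) = (4.44×10^-5)/(4π·8.85×10^-12·(0.494)²) = 1.64×10^6 N/C.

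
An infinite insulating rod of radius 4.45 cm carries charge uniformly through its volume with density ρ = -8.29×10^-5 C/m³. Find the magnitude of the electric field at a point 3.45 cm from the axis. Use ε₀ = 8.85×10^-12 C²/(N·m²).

By cylindrical symmetry E is radial; use a coaxial Gaussian cylinder of radius 3.45 cm and length L (r < R).
Enclosed charge per unit length: λ_enc = ρ·πr² = (-8.29×10^-5)π(0.0345)² = -3.10×10^-7 C/m.
By Gauss's law (flux through the curved wall only), E·2πrL = λ_enc L/ε₀.
E = |λ_enc|/(2πε₀r) = (3.10×10^-7)/(2π·8.85×10^-12·0.0345) = 1.62×10^5 N/C.

|E| = 1.62e5 N/C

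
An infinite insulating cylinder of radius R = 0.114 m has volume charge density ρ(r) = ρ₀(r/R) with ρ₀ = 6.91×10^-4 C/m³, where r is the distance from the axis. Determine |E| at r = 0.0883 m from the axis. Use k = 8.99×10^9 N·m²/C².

E = 1.78×10^6 N/C

Coaxial Gaussian cylinder, radius r = 0.0883 m, length L (r < R).
λ_enc = ∫₀^r ρ(r')·2πr' dr' = (2πρ₀/R)·r^3/3 = 8.74×10^-6 C/m.
By Gauss's law (flux through the curved wall only), E·2πrL = λ_enc L/ε₀.
E = 2k|λ_enc|/r = 2(8.99×10^9)(8.74e-6)/(0.0883) = 1.78×10^6 N/C.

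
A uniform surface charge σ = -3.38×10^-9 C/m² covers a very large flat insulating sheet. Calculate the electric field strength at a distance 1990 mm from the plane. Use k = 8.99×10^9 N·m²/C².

|E| ≈ 191 N/C

The symmetry is planar: E is normal to the sheet and the same magnitude on both sides. Take a pillbox straddling the sheet with end-cap area A.
Only the two end caps contribute flux: Φ = 2EA. With Q_enc = σA, Gauss's law gives E = |σ|/(2ε₀).
E = 2πk|σ| = 2π(8.99×10^9)(3.38e-9) = 191 N/C.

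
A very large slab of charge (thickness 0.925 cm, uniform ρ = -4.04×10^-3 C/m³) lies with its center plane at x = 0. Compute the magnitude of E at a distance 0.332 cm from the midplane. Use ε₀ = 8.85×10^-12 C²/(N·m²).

By symmetry E is perpendicular to the slab. A Gaussian pillbox from −0.332 cm to +0.332 cm (face area A) lies entirely within the slab.
Q_enc = ρ·(2x)·A and flux = 2EA, so 2EA = 2ρxA/ε₀ ⇒ E = |ρ|x/ε₀.
E = (4.04e-3)(0.00332)/(8.85×10^-12) = 1.52×10^6 N/C.

|E| = 1.52e6 V/m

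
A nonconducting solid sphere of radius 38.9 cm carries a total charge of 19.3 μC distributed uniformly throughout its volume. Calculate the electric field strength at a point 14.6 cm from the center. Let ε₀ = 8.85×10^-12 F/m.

E = 4.30×10^5 N/C

By spherical symmetry E is radial; choose a Gaussian sphere of radius r = 14.6 cm (r < R).
Only the charge within r is enclosed: Q_enc = Q·(r/R)³ = (19.3 μC)·(14.6 cm/38.9 cm)³ = 1.02e-6 C.
By Gauss's law, ∮E·dA = E·4πr² = Q_enc/ε₀.
E = |Q_enc|/(4πε₀r²) = (1.02×10^-6)/(4π·8.85×10^-12·(0.146)²) = 4.30e5 N/C.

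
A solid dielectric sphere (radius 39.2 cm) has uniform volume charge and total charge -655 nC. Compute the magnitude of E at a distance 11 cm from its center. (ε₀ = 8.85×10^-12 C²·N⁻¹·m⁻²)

Symmetry ⇒ E = E(r) r̂. Gaussian sphere of radius r = 11 cm (r < R).
Only the charge within r is enclosed: Q_enc = Q·(r/R)³ = (-655 nC)·(11 cm/39.2 cm)³ = -1.447e-8 C.
Since E is radial and uniform over the Gaussian sphere, Φ = E·4πr² = Q_enc/ε₀.
E = |Q_enc|/(4πε₀r²) = (1.447e-8)/(4π·8.85×10^-12·(0.11)²) = 1.08×10^4 N/C.

E ≈ 1.08e4 N/C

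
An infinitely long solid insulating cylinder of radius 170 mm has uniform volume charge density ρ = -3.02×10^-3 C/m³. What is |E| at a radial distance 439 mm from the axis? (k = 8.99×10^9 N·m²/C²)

Choose a coaxial cylinder of radius r = 439 mm (arbitrary length L) as the Gaussian surface (r > 170 mm, full cross-section enclosed).
λ_enc = ρ·πR² = (-3.02e-3)π(0.17)² = -2.742e-4 C/m.
Gauss's law: E·2πrL = λ_enc L/ε₀.
E = 2k|λ_enc|/r = 2(8.99×10^9)(2.742×10^-4)/(0.439) = 1.12×10^7 N/C.

1.12e7 V/m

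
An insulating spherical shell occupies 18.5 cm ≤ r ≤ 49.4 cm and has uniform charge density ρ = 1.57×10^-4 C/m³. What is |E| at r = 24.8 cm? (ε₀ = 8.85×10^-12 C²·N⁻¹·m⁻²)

By spherical symmetry E is radial; choose a Gaussian sphere of radius r = 24.8 cm (within the shell material, 18.5 cm < r < 49.4 cm).
Enclosed charge is the volume from a to r: Q_enc = (4π/3)ρ(r³ − a³) = 5.867e-6 C.
Since E is radial and uniform over the Gaussian sphere, Φ = E·4πr² = Q_enc/ε₀.
E = |Q_enc|/(4πε₀r²) = (5.867×10^-6)/(4π·8.85×10^-12·(0.248)²) = 8.58×10^5 N/C.

|E| = 8.58×10^5 N/C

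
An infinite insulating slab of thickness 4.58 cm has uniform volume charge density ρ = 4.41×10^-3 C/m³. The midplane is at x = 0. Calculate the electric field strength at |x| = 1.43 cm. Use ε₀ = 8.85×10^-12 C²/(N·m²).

By symmetry E is perpendicular to the slab. A Gaussian pillbox from −1.43 cm to +1.43 cm (face area A) lies entirely within the slab.
Q_enc = ρ·(2x)·A and flux = 2EA, so 2EA = 2ρxA/ε₀ ⇒ E = |ρ|x/ε₀.
E = (4.41×10^-3)(0.0143)/(8.85×10^-12) = 7.13×10^6 N/C.

|E| = 7.13×10^6 V/m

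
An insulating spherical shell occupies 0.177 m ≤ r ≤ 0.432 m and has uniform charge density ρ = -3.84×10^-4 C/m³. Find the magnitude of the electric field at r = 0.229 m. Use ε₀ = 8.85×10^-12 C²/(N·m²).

1.78×10^6 N/C

Use a concentric Gaussian sphere at r = 0.229 m (within the shell material, 0.177 m < r < 0.432 m).
Only the shell between 0.177 m and r is enclosed: Q_enc = ρ·(4π/3)(r³ − a³) = (-3.84e-4)·(4π/3)·((0.229)³ − (0.177)³) = -1.04e-5 C.
Applying ∮E·dA = Q_enc/ε₀ with Φ = E(4πr²):
E = |Q_enc|/(4πε₀r²) = (1.04×10^-5)/(4π·8.85×10^-12·(0.229)²) = 1.78e6 N/C.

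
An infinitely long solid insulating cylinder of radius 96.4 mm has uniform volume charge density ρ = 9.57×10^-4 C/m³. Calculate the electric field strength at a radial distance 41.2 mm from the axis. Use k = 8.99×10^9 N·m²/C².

|E| ≈ 2.23×10^6 N/C

Choose a coaxial cylinder of radius r = 41.2 mm (arbitrary length L) as the Gaussian surface (r < R).
Charge inside radius r per length L is ρ·πr²·L, so λ_enc = ρπr² = 5.103×10^-6 C/m.
Since E is radial and uniform over the curved surface, Φ = E·2πrL = Q_enc/ε₀ = λ_enc L/ε₀.
E = 2k|λ_enc|/r = 2(8.99×10^9)(5.103×10^-6)/(0.0412) = 2.23e6 N/C.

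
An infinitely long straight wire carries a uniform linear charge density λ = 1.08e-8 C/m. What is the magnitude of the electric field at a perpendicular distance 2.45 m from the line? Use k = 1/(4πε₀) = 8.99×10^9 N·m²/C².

E = 79.3 V/m

Choose a coaxial cylinder of radius r = 2.45 m (arbitrary length L) as the Gaussian surface.
Q_enc = λL, so λ_enc = 1.08e-8 C/m.
Gauss's law: E·2πrL = λ_enc L/ε₀.
E = 2k|λ_enc|/r = 2(8.99×10^9)(1.08e-8)/(2.45) = 79.3 N/C.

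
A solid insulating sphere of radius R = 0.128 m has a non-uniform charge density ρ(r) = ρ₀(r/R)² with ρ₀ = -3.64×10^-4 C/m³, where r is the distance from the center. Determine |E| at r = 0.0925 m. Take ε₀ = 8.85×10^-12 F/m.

3.97×10^5 V/m

Use a concentric Gaussian sphere at r = 0.0925 m (r < R).
Q_enc = ∫₀^r ρ(r')·4πr'² dr' = (4πρ₀/R²) ∫₀^r r'^4 dr' = 4πρ₀ r^5/(5·R²) = -3.781e-7 C.
Since E is radial and uniform over the Gaussian sphere, Φ = E·4πr² = Q_enc/ε₀.
E = |Q_enc|/(4πε₀r²) = (3.781e-7)/(4π·8.85×10^-12·(0.0925)²) = 3.97×10^5 N/C.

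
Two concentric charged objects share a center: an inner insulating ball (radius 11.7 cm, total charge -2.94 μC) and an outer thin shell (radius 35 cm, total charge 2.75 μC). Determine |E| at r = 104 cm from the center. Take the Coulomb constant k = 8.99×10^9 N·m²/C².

E = 1.58×10^3 V/m

Take a concentric spherical Gaussian surface of radius r = 104 cm (r > 35 cm, enclosing both).
Q_enc = (-2.94 μC) + (2.75 μC) = -1.90×10^-7 C.
Since E is radial and uniform over the Gaussian sphere, Φ = E·4πr² = Q_enc/ε₀.
E = k|Q_enc|/r² = (8.99×10^9)(1.90×10^-7)/(1.04)² = 1.58×10^3 N/C.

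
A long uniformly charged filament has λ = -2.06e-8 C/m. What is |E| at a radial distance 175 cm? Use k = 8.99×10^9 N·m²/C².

212 V/m

By cylindrical symmetry E is radial; use a coaxial Gaussian cylinder of radius 175 cm and length L.
Q_enc = λL, so λ_enc = -2.06×10^-8 C/m.
Since E is radial and uniform over the curved surface, Φ = E·2πrL = Q_enc/ε₀ = λ_enc L/ε₀.
E = 2k|λ_enc|/r = 2(8.99×10^9)(2.06e-8)/(1.75) = 212 N/C.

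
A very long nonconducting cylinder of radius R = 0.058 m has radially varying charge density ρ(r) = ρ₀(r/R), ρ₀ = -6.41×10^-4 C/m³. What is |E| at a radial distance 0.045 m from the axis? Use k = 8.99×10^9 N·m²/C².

By cylindrical symmetry E is radial; use a coaxial Gaussian cylinder of radius 0.045 m and length L (r < R).
Integrating ρ over the cross-section to radius r: λ_enc = (2πρ₀/R) ∫₀^r r'^2 dr' = 2πρ₀ r^3/(3·R) = -2.109×10^-6 C/m.
By Gauss's law (flux through the curved wall only), E·2πrL = λ_enc L/ε₀.
E = 2k|λ_enc|/r = 2(8.99×10^9)(2.109e-6)/(0.045) = 8.43e5 N/C.

|E| = 8.43×10^5 N/C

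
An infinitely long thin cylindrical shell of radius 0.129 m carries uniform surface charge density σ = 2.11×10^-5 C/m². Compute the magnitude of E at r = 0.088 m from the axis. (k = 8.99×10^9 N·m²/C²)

E = 0 (no enclosed charge)

By cylindrical symmetry E is radial; use a coaxial Gaussian cylinder of radius 0.088 m and length L (r < 0.129 m, inside the shell).
All the surface charge lies outside this cylinder: Q_enc = 0, hence E = 0.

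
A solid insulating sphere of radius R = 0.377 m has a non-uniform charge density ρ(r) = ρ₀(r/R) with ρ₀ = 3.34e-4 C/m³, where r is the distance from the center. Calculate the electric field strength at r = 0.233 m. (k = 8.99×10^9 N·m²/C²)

By spherical symmetry E is radial; choose a Gaussian sphere of radius r = 0.233 m (r < R).
Q_enc = ∫₀^r ρ(r')·4πr'² dr' = (4πρ₀/R) ∫₀^r r'^3 dr' = 4πρ₀ r^4/(4·R) = 8.203e-6 C.
Since E is radial and uniform over the Gaussian sphere, Φ = E·4πr² = Q_enc/ε₀.
E = k|Q_enc|/r² = (8.99×10^9)(8.203×10^-6)/(0.233)² = 1.36×10^6 N/C.

E = 1.36e6 N/C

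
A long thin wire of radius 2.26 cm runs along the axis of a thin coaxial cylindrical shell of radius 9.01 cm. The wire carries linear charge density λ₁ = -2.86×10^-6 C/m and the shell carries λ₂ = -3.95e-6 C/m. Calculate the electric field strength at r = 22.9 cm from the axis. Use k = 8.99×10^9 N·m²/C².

By cylindrical symmetry E is radial; use a coaxial Gaussian cylinder of radius 22.9 cm and length L (r > 9.01 cm, enclosing both).
λ_enc = λ₁ + λ₂ = (-2.86×10^-6) + (-3.95×10^-6) = -6.81×10^-6 C/m.
By Gauss's law (flux through the curved wall only), E·2πrL = λ_enc L/ε₀.
E = 2k|λ_enc|/r = 2(8.99×10^9)(6.81×10^-6)/(0.229) = 5.35×10^5 N/C.

E = 5.35e5 N/C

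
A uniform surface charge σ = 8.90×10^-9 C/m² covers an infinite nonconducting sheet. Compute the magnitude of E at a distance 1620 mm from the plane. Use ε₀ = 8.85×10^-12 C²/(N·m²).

Choose a cylindrical pillbox piercing the sheet, end faces (area A) parallel to it.
Only the two end caps contribute flux: Φ = 2EA. With Q_enc = σA, Gauss's law gives E = |σ|/(2ε₀).
E = |σ|/(2ε₀) = (8.90×10^-9)/(2·8.85×10^-12) = 503 N/C.

|E| ≈ 503 V/m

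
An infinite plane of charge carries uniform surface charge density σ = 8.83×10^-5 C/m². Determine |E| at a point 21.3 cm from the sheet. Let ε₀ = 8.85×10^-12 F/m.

E ≈ 4.99e6 N/C

By planar symmetry E is perpendicular to the sheet and uniform; use a Gaussian pillbox with flat faces of area A on each side of the sheet.
Only the two end caps contribute flux: Φ = 2EA. With Q_enc = σA, Gauss's law gives E = |σ|/(2ε₀).
E = |σ|/(2ε₀) = (8.83×10^-5)/(2·8.85×10^-12) = 4.99e6 N/C.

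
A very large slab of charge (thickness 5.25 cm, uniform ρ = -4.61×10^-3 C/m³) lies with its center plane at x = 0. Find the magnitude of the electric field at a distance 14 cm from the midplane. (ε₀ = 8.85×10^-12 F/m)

The point |x| = 14 cm lies outside the slab (half-thickness 0.02625 m). A symmetric pillbox spanning the full slab encloses Q_enc = ρ·d·A.
Flux = 2EA ⇒ E = |ρ|d/(2ε₀), independent of distance outside.
E = (4.61×10^-3)(0.0525)/(2·8.85×10^-12) = 1.37×10^7 N/C.

E = 1.37×10^7 N/C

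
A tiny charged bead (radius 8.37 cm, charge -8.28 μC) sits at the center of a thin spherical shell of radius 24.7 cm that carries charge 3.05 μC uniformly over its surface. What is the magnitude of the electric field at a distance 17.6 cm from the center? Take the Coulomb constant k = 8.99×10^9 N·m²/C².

Use a concentric Gaussian sphere at r = 17.6 cm (between the bodies, 8.37 cm < r < 24.7 cm).
The shell at 24.7 cm lies outside the Gaussian surface, so Q_enc = -8.28 μC = -8.28×10^-6 C.
Since E is radial and uniform over the Gaussian sphere, Φ = E·4πr² = Q_enc/ε₀.
E = k|Q_enc|/r² = (8.99×10^9)(8.28×10^-6)/(0.176)² = 2.40e6 N/C.

E = 2.40×10^6 N/C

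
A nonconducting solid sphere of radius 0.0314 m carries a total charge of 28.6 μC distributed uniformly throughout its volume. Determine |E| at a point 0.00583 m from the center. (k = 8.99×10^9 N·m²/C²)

|E| ≈ 4.84e7 V/m

Use a concentric Gaussian sphere at r = 0.00583 m (r < R).
For a uniform sphere the enclosed fraction is (r/R)³, so Q_enc = (28.6 μC)(0.00583/0.0314)³ = 1.831×10^-7 C.
By Gauss's law, ∮E·dA = E·4πr² = Q_enc/ε₀.
E = k|Q_enc|/r² = (8.99×10^9)(1.831×10^-7)/(0.00583)² = 4.84×10^7 N/C.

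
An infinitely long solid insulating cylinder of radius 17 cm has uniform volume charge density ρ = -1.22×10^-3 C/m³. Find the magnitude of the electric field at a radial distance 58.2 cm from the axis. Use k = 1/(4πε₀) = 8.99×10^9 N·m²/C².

Take a coaxial cylindrical Gaussian surface of radius r = 58.2 cm and length L (r > 17 cm, full cross-section enclosed).
λ_enc = ρ·πR² = (-1.22e-3)π(0.17)² = -1.108e-4 C/m.
Since E is radial and uniform over the curved surface, Φ = E·2πrL = Q_enc/ε₀ = λ_enc L/ε₀.
E = 2k|λ_enc|/r = 2(8.99×10^9)(1.108e-4)/(0.582) = 3.42×10^6 N/C.

3.42e6 V/m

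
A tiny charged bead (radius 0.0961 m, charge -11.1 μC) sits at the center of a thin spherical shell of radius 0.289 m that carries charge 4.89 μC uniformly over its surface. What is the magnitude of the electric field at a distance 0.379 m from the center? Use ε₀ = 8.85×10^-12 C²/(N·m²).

|E| ≈ 3.89×10^5 N/C

Use a concentric Gaussian sphere at r = 0.379 m (r > 0.289 m, enclosing both).
Q_enc = (-11.1 μC) + (4.89 μC) = -6.21e-6 C.
Since E is radial and uniform over the Gaussian sphere, Φ = E·4πr² = Q_enc/ε₀.
E = |Q_enc|/(4πε₀r²) = (6.21×10^-6)/(4π·8.85×10^-12·(0.379)²) = 3.89×10^5 N/C.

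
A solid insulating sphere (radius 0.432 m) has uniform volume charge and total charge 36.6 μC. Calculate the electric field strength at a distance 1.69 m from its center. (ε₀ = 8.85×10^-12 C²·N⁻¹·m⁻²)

Use a concentric Gaussian sphere at r = 1.69 m (r > R, so the entire charge is enclosed).
Q_enc = 36.6 μC = 3.66×10^-5 C.
By Gauss's law, ∮E·dA = E·4πr² = Q_enc/ε₀.
E = |Q_enc|/(4πε₀r²) = (3.66×10^-5)/(4π·8.85×10^-12·(1.69)²) = 1.15e5 N/C.

|E| = 1.15×10^5 V/m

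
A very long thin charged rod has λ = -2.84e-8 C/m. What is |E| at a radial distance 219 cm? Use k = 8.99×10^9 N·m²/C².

By cylindrical symmetry E is radial; use a coaxial Gaussian cylinder of radius 219 cm and length L.
Q_enc = λL, so λ_enc = -2.84×10^-8 C/m.
Applying ∮E·dA = Q_enc/ε₀ with the end caps contributing no flux:
E = 2k|λ_enc|/r = 2(8.99×10^9)(2.84×10^-8)/(2.19) = 233 N/C.

233 N/C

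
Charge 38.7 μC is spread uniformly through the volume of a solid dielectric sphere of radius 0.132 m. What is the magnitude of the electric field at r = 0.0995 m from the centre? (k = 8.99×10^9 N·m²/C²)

Symmetry ⇒ E = E(r) r̂. Gaussian sphere of radius r = 0.0995 m (r < R).
For a uniform sphere the enclosed fraction is (r/R)³, so Q_enc = (38.7 μC)(0.0995/0.132)³ = 1.658e-5 C.
Gauss's law: E·4πr² = Q_enc/ε₀.
E = k|Q_enc|/r² = (8.99×10^9)(1.658e-5)/(0.0995)² = 1.51e7 N/C.

1.51×10^7 V/m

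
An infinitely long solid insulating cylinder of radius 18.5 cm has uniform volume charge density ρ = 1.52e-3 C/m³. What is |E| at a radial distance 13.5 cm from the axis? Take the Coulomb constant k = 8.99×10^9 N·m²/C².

Coaxial Gaussian cylinder, radius r = 13.5 cm, length L (r < R).
Charge inside radius r per length L is ρ·πr²·L, so λ_enc = ρπr² = 8.703×10^-5 C/m.
Gauss's law: E·2πrL = λ_enc L/ε₀.
E = 2k|λ_enc|/r = 2(8.99×10^9)(8.703e-5)/(0.135) = 1.16e7 N/C.

1.16e7 N/C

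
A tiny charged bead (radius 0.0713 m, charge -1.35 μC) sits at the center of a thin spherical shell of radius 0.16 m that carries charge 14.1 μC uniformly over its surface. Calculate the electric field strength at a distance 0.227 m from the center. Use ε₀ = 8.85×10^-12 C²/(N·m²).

Use a concentric Gaussian sphere at r = 0.227 m (r > 0.16 m, enclosing both).
Q_enc = (-1.35 μC) + (14.1 μC) = 1.275×10^-5 C.
Applying ∮E·dA = Q_enc/ε₀ with Φ = E(4πr²):
E = |Q_enc|/(4πε₀r²) = (1.275×10^-5)/(4π·8.85×10^-12·(0.227)²) = 2.22×10^6 N/C.

E = 2.22×10^6 N/C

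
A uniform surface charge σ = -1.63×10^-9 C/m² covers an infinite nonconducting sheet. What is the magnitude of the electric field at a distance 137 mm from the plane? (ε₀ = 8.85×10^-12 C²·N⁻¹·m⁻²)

The symmetry is planar: E is normal to the sheet and the same magnitude on both sides. Take a pillbox straddling the sheet with end-cap area A.
Only the two end caps contribute flux: Φ = 2EA. With Q_enc = σA, Gauss's law gives E = |σ|/(2ε₀).
E = |σ|/(2ε₀) = (1.63×10^-9)/(2·8.85×10^-12) = 92.1 N/C.

E ≈ 92.1 N/C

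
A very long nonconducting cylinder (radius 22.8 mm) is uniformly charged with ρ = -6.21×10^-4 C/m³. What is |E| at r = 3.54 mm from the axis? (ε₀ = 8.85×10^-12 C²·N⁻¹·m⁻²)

Take a coaxial cylindrical Gaussian surface of radius r = 3.54 mm and length L (r < R).
Enclosed charge per unit length: λ_enc = ρ·πr² = (-6.21×10^-4)π(0.00354)² = -2.445×10^-8 C/m.
By Gauss's law (flux through the curved wall only), E·2πrL = λ_enc L/ε₀.
E = |λ_enc|/(2πε₀r) = (2.445×10^-8)/(2π·8.85×10^-12·0.00354) = 1.24×10^5 N/C.

1.24×10^5 N/C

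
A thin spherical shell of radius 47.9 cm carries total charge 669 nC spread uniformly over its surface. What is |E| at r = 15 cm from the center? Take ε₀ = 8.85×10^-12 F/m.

|E| = 0 V/m

Use a concentric Gaussian sphere at r = 15 cm (inside the shell, r < 47.9 cm).
All the charge is outside the Gaussian surface: Q_enc = 0, hence E = 0 everywhere inside the shell.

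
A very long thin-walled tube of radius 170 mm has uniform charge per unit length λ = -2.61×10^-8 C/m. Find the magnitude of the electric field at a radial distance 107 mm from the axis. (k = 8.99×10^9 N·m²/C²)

By cylindrical symmetry E is radial; use a coaxial Gaussian cylinder of radius 107 mm and length L (r < 170 mm, inside the shell).
All the surface charge lies outside this cylinder: Q_enc = 0, hence E = 0.

E = 0 (no enclosed charge)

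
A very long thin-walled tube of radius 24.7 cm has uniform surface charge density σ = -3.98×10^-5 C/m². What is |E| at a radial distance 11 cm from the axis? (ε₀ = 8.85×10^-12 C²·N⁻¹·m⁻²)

Take a coaxial cylindrical Gaussian surface of radius r = 11 cm and length L (r < 24.7 cm, inside the shell).
All the surface charge lies outside this cylinder: Q_enc = 0, hence E = 0.

E = 0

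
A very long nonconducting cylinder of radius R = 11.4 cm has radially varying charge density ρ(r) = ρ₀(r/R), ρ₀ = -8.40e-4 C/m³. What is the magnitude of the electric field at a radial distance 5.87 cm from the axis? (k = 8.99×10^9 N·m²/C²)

Choose a coaxial cylinder of radius r = 5.87 cm (arbitrary length L) as the Gaussian surface (r < R).
Integrating ρ over the cross-section to radius r: λ_enc = (2πρ₀/R) ∫₀^r r'^2 dr' = 2πρ₀ r^3/(3·R) = -3.121e-6 C/m.
By Gauss's law (flux through the curved wall only), E·2πrL = λ_enc L/ε₀.
E = 2k|λ_enc|/r = 2(8.99×10^9)(3.121×10^-6)/(0.0587) = 9.56×10^5 N/C.

9.56×10^5 V/m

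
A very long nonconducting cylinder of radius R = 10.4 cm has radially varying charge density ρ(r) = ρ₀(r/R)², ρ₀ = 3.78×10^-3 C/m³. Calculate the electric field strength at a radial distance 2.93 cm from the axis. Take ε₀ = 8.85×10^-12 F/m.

|E| = 2.48×10^5 N/C

Choose a coaxial cylinder of radius r = 2.93 cm (arbitrary length L) as the Gaussian surface (r < R).
λ_enc = ∫₀^r ρ(r')·2πr' dr' = (2πρ₀/R²)·r^4/4 = 4.046×10^-7 C/m.
Applying ∮E·dA = Q_enc/ε₀ with the end caps contributing no flux:
E = |λ_enc|/(2πε₀r) = (4.046e-7)/(2π·8.85×10^-12·0.0293) = 2.48×10^5 N/C.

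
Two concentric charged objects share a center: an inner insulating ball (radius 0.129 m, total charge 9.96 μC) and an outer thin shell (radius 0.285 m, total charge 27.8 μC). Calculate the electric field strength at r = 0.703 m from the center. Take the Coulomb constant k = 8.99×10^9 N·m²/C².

6.87e5 V/m

Symmetry ⇒ E = E(r) r̂. Gaussian sphere of radius r = 0.703 m (r > 0.285 m, enclosing both).
Q_enc = (9.96 μC) + (27.8 μC) = 3.776×10^-5 C.
By Gauss's law, ∮E·dA = E·4πr² = Q_enc/ε₀.
E = k|Q_enc|/r² = (8.99×10^9)(3.776×10^-5)/(0.703)² = 6.87e5 N/C.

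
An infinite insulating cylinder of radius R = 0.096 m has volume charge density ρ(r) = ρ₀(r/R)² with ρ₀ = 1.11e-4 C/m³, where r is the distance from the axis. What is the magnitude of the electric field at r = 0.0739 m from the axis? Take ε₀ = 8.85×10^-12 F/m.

|E| = 1.37e5 V/m

Coaxial Gaussian cylinder, radius r = 0.0739 m, length L (r < R).
λ_enc = ∫₀^r ρ(r')·2πr' dr' = (2πρ₀/R²)·r^4/4 = 5.643e-7 C/m.
By Gauss's law (flux through the curved wall only), E·2πrL = λ_enc L/ε₀.
E = |λ_enc|/(2πε₀r) = (5.643×10^-7)/(2π·8.85×10^-12·0.0739) = 1.37×10^5 N/C.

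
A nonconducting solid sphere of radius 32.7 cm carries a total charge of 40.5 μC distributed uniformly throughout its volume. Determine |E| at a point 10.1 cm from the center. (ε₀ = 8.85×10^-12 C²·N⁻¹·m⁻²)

|E| ≈ 1.05×10^6 N/C

By spherical symmetry E is radial; choose a Gaussian sphere of radius r = 10.1 cm (r < R).
Only the charge within r is enclosed: Q_enc = Q·(r/R)³ = (40.5 μC)·(10.1 cm/32.7 cm)³ = 1.193e-6 C.
Gauss's law: E·4πr² = Q_enc/ε₀.
E = |Q_enc|/(4πε₀r²) = (1.193×10^-6)/(4π·8.85×10^-12·(0.101)²) = 1.05×10^6 N/C.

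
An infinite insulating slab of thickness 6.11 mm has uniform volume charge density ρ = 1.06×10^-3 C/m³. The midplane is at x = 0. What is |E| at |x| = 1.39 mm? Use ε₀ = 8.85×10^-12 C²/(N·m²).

By symmetry E is perpendicular to the slab. A Gaussian pillbox from −1.39 mm to +1.39 mm (face area A) lies entirely within the slab.
Q_enc = ρ·(2x)·A and flux = 2EA, so 2EA = 2ρxA/ε₀ ⇒ E = |ρ|x/ε₀.
E = (1.06e-3)(0.00139)/(8.85×10^-12) = 1.66×10^5 N/C.

E ≈ 1.66×10^5 N/C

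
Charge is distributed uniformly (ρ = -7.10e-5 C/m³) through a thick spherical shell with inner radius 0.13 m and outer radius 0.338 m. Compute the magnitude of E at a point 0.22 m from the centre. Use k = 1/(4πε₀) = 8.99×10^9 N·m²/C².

Take a concentric spherical Gaussian surface of radius r = 0.22 m (within the shell material, 0.13 m < r < 0.338 m).
Only the shell between 0.13 m and r is enclosed: Q_enc = ρ·(4π/3)(r³ − a³) = (-7.10×10^-5)·(4π/3)·((0.22)³ − (0.13)³) = -2.513e-6 C.
Applying ∮E·dA = Q_enc/ε₀ with Φ = E(4πr²):
E = k|Q_enc|/r² = (8.99×10^9)(2.513×10^-6)/(0.22)² = 4.67×10^5 N/C.

4.67×10^5 N/C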